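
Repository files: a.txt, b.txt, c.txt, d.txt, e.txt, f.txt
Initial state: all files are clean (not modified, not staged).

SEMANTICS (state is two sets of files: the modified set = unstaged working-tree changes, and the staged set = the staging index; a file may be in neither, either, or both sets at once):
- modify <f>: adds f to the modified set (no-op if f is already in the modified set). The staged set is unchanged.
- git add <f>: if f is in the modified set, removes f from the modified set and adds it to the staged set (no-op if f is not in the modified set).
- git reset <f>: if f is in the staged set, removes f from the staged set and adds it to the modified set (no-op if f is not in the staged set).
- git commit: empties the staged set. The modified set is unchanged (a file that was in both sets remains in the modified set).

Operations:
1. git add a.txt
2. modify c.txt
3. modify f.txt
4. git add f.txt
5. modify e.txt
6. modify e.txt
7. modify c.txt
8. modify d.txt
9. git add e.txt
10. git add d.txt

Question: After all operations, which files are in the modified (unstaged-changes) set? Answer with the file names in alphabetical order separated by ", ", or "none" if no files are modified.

Answer: c.txt

Derivation:
After op 1 (git add a.txt): modified={none} staged={none}
After op 2 (modify c.txt): modified={c.txt} staged={none}
After op 3 (modify f.txt): modified={c.txt, f.txt} staged={none}
After op 4 (git add f.txt): modified={c.txt} staged={f.txt}
After op 5 (modify e.txt): modified={c.txt, e.txt} staged={f.txt}
After op 6 (modify e.txt): modified={c.txt, e.txt} staged={f.txt}
After op 7 (modify c.txt): modified={c.txt, e.txt} staged={f.txt}
After op 8 (modify d.txt): modified={c.txt, d.txt, e.txt} staged={f.txt}
After op 9 (git add e.txt): modified={c.txt, d.txt} staged={e.txt, f.txt}
After op 10 (git add d.txt): modified={c.txt} staged={d.txt, e.txt, f.txt}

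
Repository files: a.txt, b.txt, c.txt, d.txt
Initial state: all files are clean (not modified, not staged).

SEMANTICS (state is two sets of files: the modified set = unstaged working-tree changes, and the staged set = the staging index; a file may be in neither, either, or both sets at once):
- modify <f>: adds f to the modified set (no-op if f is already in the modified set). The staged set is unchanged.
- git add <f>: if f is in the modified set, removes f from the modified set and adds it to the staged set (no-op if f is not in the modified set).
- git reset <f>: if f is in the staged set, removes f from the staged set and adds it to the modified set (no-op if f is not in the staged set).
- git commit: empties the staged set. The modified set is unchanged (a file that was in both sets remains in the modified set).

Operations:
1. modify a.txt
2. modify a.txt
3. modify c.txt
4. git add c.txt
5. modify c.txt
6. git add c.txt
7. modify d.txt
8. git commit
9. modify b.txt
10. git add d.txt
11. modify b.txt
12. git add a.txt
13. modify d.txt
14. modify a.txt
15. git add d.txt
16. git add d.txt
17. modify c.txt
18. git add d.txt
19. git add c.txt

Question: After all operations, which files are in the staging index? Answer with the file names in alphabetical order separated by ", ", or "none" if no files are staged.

After op 1 (modify a.txt): modified={a.txt} staged={none}
After op 2 (modify a.txt): modified={a.txt} staged={none}
After op 3 (modify c.txt): modified={a.txt, c.txt} staged={none}
After op 4 (git add c.txt): modified={a.txt} staged={c.txt}
After op 5 (modify c.txt): modified={a.txt, c.txt} staged={c.txt}
After op 6 (git add c.txt): modified={a.txt} staged={c.txt}
After op 7 (modify d.txt): modified={a.txt, d.txt} staged={c.txt}
After op 8 (git commit): modified={a.txt, d.txt} staged={none}
After op 9 (modify b.txt): modified={a.txt, b.txt, d.txt} staged={none}
After op 10 (git add d.txt): modified={a.txt, b.txt} staged={d.txt}
After op 11 (modify b.txt): modified={a.txt, b.txt} staged={d.txt}
After op 12 (git add a.txt): modified={b.txt} staged={a.txt, d.txt}
After op 13 (modify d.txt): modified={b.txt, d.txt} staged={a.txt, d.txt}
After op 14 (modify a.txt): modified={a.txt, b.txt, d.txt} staged={a.txt, d.txt}
After op 15 (git add d.txt): modified={a.txt, b.txt} staged={a.txt, d.txt}
After op 16 (git add d.txt): modified={a.txt, b.txt} staged={a.txt, d.txt}
After op 17 (modify c.txt): modified={a.txt, b.txt, c.txt} staged={a.txt, d.txt}
After op 18 (git add d.txt): modified={a.txt, b.txt, c.txt} staged={a.txt, d.txt}
After op 19 (git add c.txt): modified={a.txt, b.txt} staged={a.txt, c.txt, d.txt}

Answer: a.txt, c.txt, d.txt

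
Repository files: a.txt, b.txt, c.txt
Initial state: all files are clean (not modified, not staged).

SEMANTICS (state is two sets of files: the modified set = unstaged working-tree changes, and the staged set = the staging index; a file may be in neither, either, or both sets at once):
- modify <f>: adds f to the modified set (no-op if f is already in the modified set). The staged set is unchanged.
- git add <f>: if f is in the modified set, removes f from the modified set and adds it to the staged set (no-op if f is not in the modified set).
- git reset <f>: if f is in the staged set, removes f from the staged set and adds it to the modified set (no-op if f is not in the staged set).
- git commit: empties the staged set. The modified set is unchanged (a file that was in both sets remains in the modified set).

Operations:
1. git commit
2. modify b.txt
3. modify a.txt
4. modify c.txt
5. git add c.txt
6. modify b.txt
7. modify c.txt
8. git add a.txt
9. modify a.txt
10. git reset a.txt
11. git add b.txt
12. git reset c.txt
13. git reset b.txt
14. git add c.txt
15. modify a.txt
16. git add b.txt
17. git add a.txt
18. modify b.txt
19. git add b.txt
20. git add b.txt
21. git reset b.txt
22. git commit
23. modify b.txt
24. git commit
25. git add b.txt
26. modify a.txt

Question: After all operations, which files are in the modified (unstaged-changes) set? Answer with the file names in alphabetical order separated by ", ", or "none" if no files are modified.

Answer: a.txt

Derivation:
After op 1 (git commit): modified={none} staged={none}
After op 2 (modify b.txt): modified={b.txt} staged={none}
After op 3 (modify a.txt): modified={a.txt, b.txt} staged={none}
After op 4 (modify c.txt): modified={a.txt, b.txt, c.txt} staged={none}
After op 5 (git add c.txt): modified={a.txt, b.txt} staged={c.txt}
After op 6 (modify b.txt): modified={a.txt, b.txt} staged={c.txt}
After op 7 (modify c.txt): modified={a.txt, b.txt, c.txt} staged={c.txt}
After op 8 (git add a.txt): modified={b.txt, c.txt} staged={a.txt, c.txt}
After op 9 (modify a.txt): modified={a.txt, b.txt, c.txt} staged={a.txt, c.txt}
After op 10 (git reset a.txt): modified={a.txt, b.txt, c.txt} staged={c.txt}
After op 11 (git add b.txt): modified={a.txt, c.txt} staged={b.txt, c.txt}
After op 12 (git reset c.txt): modified={a.txt, c.txt} staged={b.txt}
After op 13 (git reset b.txt): modified={a.txt, b.txt, c.txt} staged={none}
After op 14 (git add c.txt): modified={a.txt, b.txt} staged={c.txt}
After op 15 (modify a.txt): modified={a.txt, b.txt} staged={c.txt}
After op 16 (git add b.txt): modified={a.txt} staged={b.txt, c.txt}
After op 17 (git add a.txt): modified={none} staged={a.txt, b.txt, c.txt}
After op 18 (modify b.txt): modified={b.txt} staged={a.txt, b.txt, c.txt}
After op 19 (git add b.txt): modified={none} staged={a.txt, b.txt, c.txt}
After op 20 (git add b.txt): modified={none} staged={a.txt, b.txt, c.txt}
After op 21 (git reset b.txt): modified={b.txt} staged={a.txt, c.txt}
After op 22 (git commit): modified={b.txt} staged={none}
After op 23 (modify b.txt): modified={b.txt} staged={none}
After op 24 (git commit): modified={b.txt} staged={none}
After op 25 (git add b.txt): modified={none} staged={b.txt}
After op 26 (modify a.txt): modified={a.txt} staged={b.txt}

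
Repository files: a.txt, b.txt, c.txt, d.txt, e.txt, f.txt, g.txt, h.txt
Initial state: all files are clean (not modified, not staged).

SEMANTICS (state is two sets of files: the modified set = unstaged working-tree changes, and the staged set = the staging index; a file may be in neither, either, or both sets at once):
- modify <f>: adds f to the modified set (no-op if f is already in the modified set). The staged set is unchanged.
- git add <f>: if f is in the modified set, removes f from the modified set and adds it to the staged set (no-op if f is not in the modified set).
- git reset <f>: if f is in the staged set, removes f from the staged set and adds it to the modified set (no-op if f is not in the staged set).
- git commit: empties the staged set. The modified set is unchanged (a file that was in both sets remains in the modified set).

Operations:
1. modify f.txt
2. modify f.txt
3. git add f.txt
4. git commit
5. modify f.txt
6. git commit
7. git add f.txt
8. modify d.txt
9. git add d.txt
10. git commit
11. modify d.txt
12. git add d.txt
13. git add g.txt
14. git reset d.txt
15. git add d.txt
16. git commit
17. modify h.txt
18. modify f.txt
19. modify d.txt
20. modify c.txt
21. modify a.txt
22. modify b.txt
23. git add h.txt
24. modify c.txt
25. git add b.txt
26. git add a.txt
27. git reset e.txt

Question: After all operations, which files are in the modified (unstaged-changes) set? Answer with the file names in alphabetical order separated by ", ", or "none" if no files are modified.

Answer: c.txt, d.txt, f.txt

Derivation:
After op 1 (modify f.txt): modified={f.txt} staged={none}
After op 2 (modify f.txt): modified={f.txt} staged={none}
After op 3 (git add f.txt): modified={none} staged={f.txt}
After op 4 (git commit): modified={none} staged={none}
After op 5 (modify f.txt): modified={f.txt} staged={none}
After op 6 (git commit): modified={f.txt} staged={none}
After op 7 (git add f.txt): modified={none} staged={f.txt}
After op 8 (modify d.txt): modified={d.txt} staged={f.txt}
After op 9 (git add d.txt): modified={none} staged={d.txt, f.txt}
After op 10 (git commit): modified={none} staged={none}
After op 11 (modify d.txt): modified={d.txt} staged={none}
After op 12 (git add d.txt): modified={none} staged={d.txt}
After op 13 (git add g.txt): modified={none} staged={d.txt}
After op 14 (git reset d.txt): modified={d.txt} staged={none}
After op 15 (git add d.txt): modified={none} staged={d.txt}
After op 16 (git commit): modified={none} staged={none}
After op 17 (modify h.txt): modified={h.txt} staged={none}
After op 18 (modify f.txt): modified={f.txt, h.txt} staged={none}
After op 19 (modify d.txt): modified={d.txt, f.txt, h.txt} staged={none}
After op 20 (modify c.txt): modified={c.txt, d.txt, f.txt, h.txt} staged={none}
After op 21 (modify a.txt): modified={a.txt, c.txt, d.txt, f.txt, h.txt} staged={none}
After op 22 (modify b.txt): modified={a.txt, b.txt, c.txt, d.txt, f.txt, h.txt} staged={none}
After op 23 (git add h.txt): modified={a.txt, b.txt, c.txt, d.txt, f.txt} staged={h.txt}
After op 24 (modify c.txt): modified={a.txt, b.txt, c.txt, d.txt, f.txt} staged={h.txt}
After op 25 (git add b.txt): modified={a.txt, c.txt, d.txt, f.txt} staged={b.txt, h.txt}
After op 26 (git add a.txt): modified={c.txt, d.txt, f.txt} staged={a.txt, b.txt, h.txt}
After op 27 (git reset e.txt): modified={c.txt, d.txt, f.txt} staged={a.txt, b.txt, h.txt}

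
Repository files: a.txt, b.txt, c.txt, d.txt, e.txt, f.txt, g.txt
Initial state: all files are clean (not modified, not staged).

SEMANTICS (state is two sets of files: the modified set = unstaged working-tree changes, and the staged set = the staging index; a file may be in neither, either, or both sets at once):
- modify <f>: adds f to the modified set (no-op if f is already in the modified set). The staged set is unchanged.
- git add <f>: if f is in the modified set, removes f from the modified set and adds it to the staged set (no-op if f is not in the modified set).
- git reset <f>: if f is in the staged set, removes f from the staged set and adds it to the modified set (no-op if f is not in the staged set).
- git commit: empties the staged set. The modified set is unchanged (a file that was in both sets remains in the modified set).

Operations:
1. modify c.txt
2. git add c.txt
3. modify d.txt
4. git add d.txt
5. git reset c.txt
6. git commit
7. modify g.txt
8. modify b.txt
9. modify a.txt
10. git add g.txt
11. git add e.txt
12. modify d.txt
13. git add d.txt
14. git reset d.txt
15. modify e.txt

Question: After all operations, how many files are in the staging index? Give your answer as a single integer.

Answer: 1

Derivation:
After op 1 (modify c.txt): modified={c.txt} staged={none}
After op 2 (git add c.txt): modified={none} staged={c.txt}
After op 3 (modify d.txt): modified={d.txt} staged={c.txt}
After op 4 (git add d.txt): modified={none} staged={c.txt, d.txt}
After op 5 (git reset c.txt): modified={c.txt} staged={d.txt}
After op 6 (git commit): modified={c.txt} staged={none}
After op 7 (modify g.txt): modified={c.txt, g.txt} staged={none}
After op 8 (modify b.txt): modified={b.txt, c.txt, g.txt} staged={none}
After op 9 (modify a.txt): modified={a.txt, b.txt, c.txt, g.txt} staged={none}
After op 10 (git add g.txt): modified={a.txt, b.txt, c.txt} staged={g.txt}
After op 11 (git add e.txt): modified={a.txt, b.txt, c.txt} staged={g.txt}
After op 12 (modify d.txt): modified={a.txt, b.txt, c.txt, d.txt} staged={g.txt}
After op 13 (git add d.txt): modified={a.txt, b.txt, c.txt} staged={d.txt, g.txt}
After op 14 (git reset d.txt): modified={a.txt, b.txt, c.txt, d.txt} staged={g.txt}
After op 15 (modify e.txt): modified={a.txt, b.txt, c.txt, d.txt, e.txt} staged={g.txt}
Final staged set: {g.txt} -> count=1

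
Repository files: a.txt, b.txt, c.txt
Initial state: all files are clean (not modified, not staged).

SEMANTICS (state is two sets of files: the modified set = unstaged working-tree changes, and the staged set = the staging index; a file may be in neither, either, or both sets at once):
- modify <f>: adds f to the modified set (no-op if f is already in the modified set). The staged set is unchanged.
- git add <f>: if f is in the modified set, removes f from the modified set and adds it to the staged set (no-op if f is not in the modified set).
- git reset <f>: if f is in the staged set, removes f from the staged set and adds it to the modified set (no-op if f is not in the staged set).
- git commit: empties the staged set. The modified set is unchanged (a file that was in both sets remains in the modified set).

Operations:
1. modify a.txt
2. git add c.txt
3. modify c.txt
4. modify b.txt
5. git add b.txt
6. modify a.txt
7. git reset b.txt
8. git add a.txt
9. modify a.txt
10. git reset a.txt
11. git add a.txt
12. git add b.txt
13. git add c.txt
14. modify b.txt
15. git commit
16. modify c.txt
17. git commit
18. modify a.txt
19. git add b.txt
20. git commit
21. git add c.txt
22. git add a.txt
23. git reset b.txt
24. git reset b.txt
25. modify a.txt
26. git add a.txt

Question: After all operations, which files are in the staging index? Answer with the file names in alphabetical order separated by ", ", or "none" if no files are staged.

Answer: a.txt, c.txt

Derivation:
After op 1 (modify a.txt): modified={a.txt} staged={none}
After op 2 (git add c.txt): modified={a.txt} staged={none}
After op 3 (modify c.txt): modified={a.txt, c.txt} staged={none}
After op 4 (modify b.txt): modified={a.txt, b.txt, c.txt} staged={none}
After op 5 (git add b.txt): modified={a.txt, c.txt} staged={b.txt}
After op 6 (modify a.txt): modified={a.txt, c.txt} staged={b.txt}
After op 7 (git reset b.txt): modified={a.txt, b.txt, c.txt} staged={none}
After op 8 (git add a.txt): modified={b.txt, c.txt} staged={a.txt}
After op 9 (modify a.txt): modified={a.txt, b.txt, c.txt} staged={a.txt}
After op 10 (git reset a.txt): modified={a.txt, b.txt, c.txt} staged={none}
After op 11 (git add a.txt): modified={b.txt, c.txt} staged={a.txt}
After op 12 (git add b.txt): modified={c.txt} staged={a.txt, b.txt}
After op 13 (git add c.txt): modified={none} staged={a.txt, b.txt, c.txt}
After op 14 (modify b.txt): modified={b.txt} staged={a.txt, b.txt, c.txt}
After op 15 (git commit): modified={b.txt} staged={none}
After op 16 (modify c.txt): modified={b.txt, c.txt} staged={none}
After op 17 (git commit): modified={b.txt, c.txt} staged={none}
After op 18 (modify a.txt): modified={a.txt, b.txt, c.txt} staged={none}
After op 19 (git add b.txt): modified={a.txt, c.txt} staged={b.txt}
After op 20 (git commit): modified={a.txt, c.txt} staged={none}
After op 21 (git add c.txt): modified={a.txt} staged={c.txt}
After op 22 (git add a.txt): modified={none} staged={a.txt, c.txt}
After op 23 (git reset b.txt): modified={none} staged={a.txt, c.txt}
After op 24 (git reset b.txt): modified={none} staged={a.txt, c.txt}
After op 25 (modify a.txt): modified={a.txt} staged={a.txt, c.txt}
After op 26 (git add a.txt): modified={none} staged={a.txt, c.txt}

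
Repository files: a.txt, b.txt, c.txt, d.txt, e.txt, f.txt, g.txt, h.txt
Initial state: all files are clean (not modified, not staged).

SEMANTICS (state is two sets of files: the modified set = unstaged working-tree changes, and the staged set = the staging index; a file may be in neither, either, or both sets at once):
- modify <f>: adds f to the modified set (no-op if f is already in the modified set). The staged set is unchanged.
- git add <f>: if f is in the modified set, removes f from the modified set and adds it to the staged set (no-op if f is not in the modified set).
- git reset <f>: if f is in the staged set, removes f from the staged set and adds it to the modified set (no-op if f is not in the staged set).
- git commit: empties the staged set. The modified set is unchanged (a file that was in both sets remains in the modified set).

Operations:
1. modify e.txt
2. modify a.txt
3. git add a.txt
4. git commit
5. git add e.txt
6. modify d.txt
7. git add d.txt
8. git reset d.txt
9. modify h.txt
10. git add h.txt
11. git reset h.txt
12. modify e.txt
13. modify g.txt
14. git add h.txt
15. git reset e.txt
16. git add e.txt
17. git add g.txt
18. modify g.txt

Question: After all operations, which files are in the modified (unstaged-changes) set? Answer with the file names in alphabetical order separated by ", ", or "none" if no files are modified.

After op 1 (modify e.txt): modified={e.txt} staged={none}
After op 2 (modify a.txt): modified={a.txt, e.txt} staged={none}
After op 3 (git add a.txt): modified={e.txt} staged={a.txt}
After op 4 (git commit): modified={e.txt} staged={none}
After op 5 (git add e.txt): modified={none} staged={e.txt}
After op 6 (modify d.txt): modified={d.txt} staged={e.txt}
After op 7 (git add d.txt): modified={none} staged={d.txt, e.txt}
After op 8 (git reset d.txt): modified={d.txt} staged={e.txt}
After op 9 (modify h.txt): modified={d.txt, h.txt} staged={e.txt}
After op 10 (git add h.txt): modified={d.txt} staged={e.txt, h.txt}
After op 11 (git reset h.txt): modified={d.txt, h.txt} staged={e.txt}
After op 12 (modify e.txt): modified={d.txt, e.txt, h.txt} staged={e.txt}
After op 13 (modify g.txt): modified={d.txt, e.txt, g.txt, h.txt} staged={e.txt}
After op 14 (git add h.txt): modified={d.txt, e.txt, g.txt} staged={e.txt, h.txt}
After op 15 (git reset e.txt): modified={d.txt, e.txt, g.txt} staged={h.txt}
After op 16 (git add e.txt): modified={d.txt, g.txt} staged={e.txt, h.txt}
After op 17 (git add g.txt): modified={d.txt} staged={e.txt, g.txt, h.txt}
After op 18 (modify g.txt): modified={d.txt, g.txt} staged={e.txt, g.txt, h.txt}

Answer: d.txt, g.txt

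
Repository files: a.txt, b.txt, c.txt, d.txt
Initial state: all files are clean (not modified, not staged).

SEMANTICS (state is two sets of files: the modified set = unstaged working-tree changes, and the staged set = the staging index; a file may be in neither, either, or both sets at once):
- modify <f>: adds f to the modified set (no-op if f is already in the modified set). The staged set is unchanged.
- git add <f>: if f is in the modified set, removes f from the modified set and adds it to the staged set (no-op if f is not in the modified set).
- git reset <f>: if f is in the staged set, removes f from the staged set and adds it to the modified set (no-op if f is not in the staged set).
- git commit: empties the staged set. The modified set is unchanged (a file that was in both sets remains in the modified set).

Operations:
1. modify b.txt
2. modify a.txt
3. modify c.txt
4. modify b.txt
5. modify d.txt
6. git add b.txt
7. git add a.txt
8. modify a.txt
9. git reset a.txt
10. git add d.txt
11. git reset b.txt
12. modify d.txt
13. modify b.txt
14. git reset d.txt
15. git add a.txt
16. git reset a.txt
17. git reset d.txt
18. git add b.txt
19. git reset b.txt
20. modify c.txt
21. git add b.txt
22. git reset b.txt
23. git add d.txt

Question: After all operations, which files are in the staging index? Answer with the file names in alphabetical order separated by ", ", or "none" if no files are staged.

After op 1 (modify b.txt): modified={b.txt} staged={none}
After op 2 (modify a.txt): modified={a.txt, b.txt} staged={none}
After op 3 (modify c.txt): modified={a.txt, b.txt, c.txt} staged={none}
After op 4 (modify b.txt): modified={a.txt, b.txt, c.txt} staged={none}
After op 5 (modify d.txt): modified={a.txt, b.txt, c.txt, d.txt} staged={none}
After op 6 (git add b.txt): modified={a.txt, c.txt, d.txt} staged={b.txt}
After op 7 (git add a.txt): modified={c.txt, d.txt} staged={a.txt, b.txt}
After op 8 (modify a.txt): modified={a.txt, c.txt, d.txt} staged={a.txt, b.txt}
After op 9 (git reset a.txt): modified={a.txt, c.txt, d.txt} staged={b.txt}
After op 10 (git add d.txt): modified={a.txt, c.txt} staged={b.txt, d.txt}
After op 11 (git reset b.txt): modified={a.txt, b.txt, c.txt} staged={d.txt}
After op 12 (modify d.txt): modified={a.txt, b.txt, c.txt, d.txt} staged={d.txt}
After op 13 (modify b.txt): modified={a.txt, b.txt, c.txt, d.txt} staged={d.txt}
After op 14 (git reset d.txt): modified={a.txt, b.txt, c.txt, d.txt} staged={none}
After op 15 (git add a.txt): modified={b.txt, c.txt, d.txt} staged={a.txt}
After op 16 (git reset a.txt): modified={a.txt, b.txt, c.txt, d.txt} staged={none}
After op 17 (git reset d.txt): modified={a.txt, b.txt, c.txt, d.txt} staged={none}
After op 18 (git add b.txt): modified={a.txt, c.txt, d.txt} staged={b.txt}
After op 19 (git reset b.txt): modified={a.txt, b.txt, c.txt, d.txt} staged={none}
After op 20 (modify c.txt): modified={a.txt, b.txt, c.txt, d.txt} staged={none}
After op 21 (git add b.txt): modified={a.txt, c.txt, d.txt} staged={b.txt}
After op 22 (git reset b.txt): modified={a.txt, b.txt, c.txt, d.txt} staged={none}
After op 23 (git add d.txt): modified={a.txt, b.txt, c.txt} staged={d.txt}

Answer: d.txt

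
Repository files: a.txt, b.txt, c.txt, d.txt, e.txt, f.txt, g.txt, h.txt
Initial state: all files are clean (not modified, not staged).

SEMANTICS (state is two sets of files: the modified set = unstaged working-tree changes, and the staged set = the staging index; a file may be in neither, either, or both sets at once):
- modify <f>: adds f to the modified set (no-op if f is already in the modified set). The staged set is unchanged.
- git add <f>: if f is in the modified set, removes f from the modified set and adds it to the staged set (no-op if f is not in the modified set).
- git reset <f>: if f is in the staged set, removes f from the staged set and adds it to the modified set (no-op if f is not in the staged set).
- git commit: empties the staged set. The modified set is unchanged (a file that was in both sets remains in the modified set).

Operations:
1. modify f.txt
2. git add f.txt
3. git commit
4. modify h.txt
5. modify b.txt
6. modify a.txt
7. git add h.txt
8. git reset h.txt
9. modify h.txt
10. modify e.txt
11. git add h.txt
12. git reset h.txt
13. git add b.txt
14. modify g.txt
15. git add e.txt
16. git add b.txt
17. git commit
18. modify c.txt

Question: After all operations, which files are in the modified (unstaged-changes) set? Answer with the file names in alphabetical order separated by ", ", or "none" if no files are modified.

Answer: a.txt, c.txt, g.txt, h.txt

Derivation:
After op 1 (modify f.txt): modified={f.txt} staged={none}
After op 2 (git add f.txt): modified={none} staged={f.txt}
After op 3 (git commit): modified={none} staged={none}
After op 4 (modify h.txt): modified={h.txt} staged={none}
After op 5 (modify b.txt): modified={b.txt, h.txt} staged={none}
After op 6 (modify a.txt): modified={a.txt, b.txt, h.txt} staged={none}
After op 7 (git add h.txt): modified={a.txt, b.txt} staged={h.txt}
After op 8 (git reset h.txt): modified={a.txt, b.txt, h.txt} staged={none}
After op 9 (modify h.txt): modified={a.txt, b.txt, h.txt} staged={none}
After op 10 (modify e.txt): modified={a.txt, b.txt, e.txt, h.txt} staged={none}
After op 11 (git add h.txt): modified={a.txt, b.txt, e.txt} staged={h.txt}
After op 12 (git reset h.txt): modified={a.txt, b.txt, e.txt, h.txt} staged={none}
After op 13 (git add b.txt): modified={a.txt, e.txt, h.txt} staged={b.txt}
After op 14 (modify g.txt): modified={a.txt, e.txt, g.txt, h.txt} staged={b.txt}
After op 15 (git add e.txt): modified={a.txt, g.txt, h.txt} staged={b.txt, e.txt}
After op 16 (git add b.txt): modified={a.txt, g.txt, h.txt} staged={b.txt, e.txt}
After op 17 (git commit): modified={a.txt, g.txt, h.txt} staged={none}
After op 18 (modify c.txt): modified={a.txt, c.txt, g.txt, h.txt} staged={none}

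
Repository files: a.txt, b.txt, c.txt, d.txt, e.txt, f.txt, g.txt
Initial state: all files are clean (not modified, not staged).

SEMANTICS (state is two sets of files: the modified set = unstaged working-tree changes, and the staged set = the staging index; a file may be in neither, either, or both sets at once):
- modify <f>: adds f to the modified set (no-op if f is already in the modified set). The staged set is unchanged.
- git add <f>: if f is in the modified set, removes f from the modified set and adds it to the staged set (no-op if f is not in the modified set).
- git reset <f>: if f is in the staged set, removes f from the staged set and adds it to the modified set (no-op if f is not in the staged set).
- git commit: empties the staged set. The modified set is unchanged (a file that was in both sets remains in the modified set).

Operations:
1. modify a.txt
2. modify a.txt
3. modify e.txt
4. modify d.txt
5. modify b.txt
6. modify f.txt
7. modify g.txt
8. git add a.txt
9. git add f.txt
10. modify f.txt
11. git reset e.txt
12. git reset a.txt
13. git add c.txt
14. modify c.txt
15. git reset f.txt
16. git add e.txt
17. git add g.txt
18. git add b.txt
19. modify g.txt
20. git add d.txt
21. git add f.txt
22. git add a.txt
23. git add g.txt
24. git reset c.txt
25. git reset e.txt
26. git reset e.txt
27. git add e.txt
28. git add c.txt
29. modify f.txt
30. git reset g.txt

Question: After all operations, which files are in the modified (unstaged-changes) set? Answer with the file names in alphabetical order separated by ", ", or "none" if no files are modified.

After op 1 (modify a.txt): modified={a.txt} staged={none}
After op 2 (modify a.txt): modified={a.txt} staged={none}
After op 3 (modify e.txt): modified={a.txt, e.txt} staged={none}
After op 4 (modify d.txt): modified={a.txt, d.txt, e.txt} staged={none}
After op 5 (modify b.txt): modified={a.txt, b.txt, d.txt, e.txt} staged={none}
After op 6 (modify f.txt): modified={a.txt, b.txt, d.txt, e.txt, f.txt} staged={none}
After op 7 (modify g.txt): modified={a.txt, b.txt, d.txt, e.txt, f.txt, g.txt} staged={none}
After op 8 (git add a.txt): modified={b.txt, d.txt, e.txt, f.txt, g.txt} staged={a.txt}
After op 9 (git add f.txt): modified={b.txt, d.txt, e.txt, g.txt} staged={a.txt, f.txt}
After op 10 (modify f.txt): modified={b.txt, d.txt, e.txt, f.txt, g.txt} staged={a.txt, f.txt}
After op 11 (git reset e.txt): modified={b.txt, d.txt, e.txt, f.txt, g.txt} staged={a.txt, f.txt}
After op 12 (git reset a.txt): modified={a.txt, b.txt, d.txt, e.txt, f.txt, g.txt} staged={f.txt}
After op 13 (git add c.txt): modified={a.txt, b.txt, d.txt, e.txt, f.txt, g.txt} staged={f.txt}
After op 14 (modify c.txt): modified={a.txt, b.txt, c.txt, d.txt, e.txt, f.txt, g.txt} staged={f.txt}
After op 15 (git reset f.txt): modified={a.txt, b.txt, c.txt, d.txt, e.txt, f.txt, g.txt} staged={none}
After op 16 (git add e.txt): modified={a.txt, b.txt, c.txt, d.txt, f.txt, g.txt} staged={e.txt}
After op 17 (git add g.txt): modified={a.txt, b.txt, c.txt, d.txt, f.txt} staged={e.txt, g.txt}
After op 18 (git add b.txt): modified={a.txt, c.txt, d.txt, f.txt} staged={b.txt, e.txt, g.txt}
After op 19 (modify g.txt): modified={a.txt, c.txt, d.txt, f.txt, g.txt} staged={b.txt, e.txt, g.txt}
After op 20 (git add d.txt): modified={a.txt, c.txt, f.txt, g.txt} staged={b.txt, d.txt, e.txt, g.txt}
After op 21 (git add f.txt): modified={a.txt, c.txt, g.txt} staged={b.txt, d.txt, e.txt, f.txt, g.txt}
After op 22 (git add a.txt): modified={c.txt, g.txt} staged={a.txt, b.txt, d.txt, e.txt, f.txt, g.txt}
After op 23 (git add g.txt): modified={c.txt} staged={a.txt, b.txt, d.txt, e.txt, f.txt, g.txt}
After op 24 (git reset c.txt): modified={c.txt} staged={a.txt, b.txt, d.txt, e.txt, f.txt, g.txt}
After op 25 (git reset e.txt): modified={c.txt, e.txt} staged={a.txt, b.txt, d.txt, f.txt, g.txt}
After op 26 (git reset e.txt): modified={c.txt, e.txt} staged={a.txt, b.txt, d.txt, f.txt, g.txt}
After op 27 (git add e.txt): modified={c.txt} staged={a.txt, b.txt, d.txt, e.txt, f.txt, g.txt}
After op 28 (git add c.txt): modified={none} staged={a.txt, b.txt, c.txt, d.txt, e.txt, f.txt, g.txt}
After op 29 (modify f.txt): modified={f.txt} staged={a.txt, b.txt, c.txt, d.txt, e.txt, f.txt, g.txt}
After op 30 (git reset g.txt): modified={f.txt, g.txt} staged={a.txt, b.txt, c.txt, d.txt, e.txt, f.txt}

Answer: f.txt, g.txt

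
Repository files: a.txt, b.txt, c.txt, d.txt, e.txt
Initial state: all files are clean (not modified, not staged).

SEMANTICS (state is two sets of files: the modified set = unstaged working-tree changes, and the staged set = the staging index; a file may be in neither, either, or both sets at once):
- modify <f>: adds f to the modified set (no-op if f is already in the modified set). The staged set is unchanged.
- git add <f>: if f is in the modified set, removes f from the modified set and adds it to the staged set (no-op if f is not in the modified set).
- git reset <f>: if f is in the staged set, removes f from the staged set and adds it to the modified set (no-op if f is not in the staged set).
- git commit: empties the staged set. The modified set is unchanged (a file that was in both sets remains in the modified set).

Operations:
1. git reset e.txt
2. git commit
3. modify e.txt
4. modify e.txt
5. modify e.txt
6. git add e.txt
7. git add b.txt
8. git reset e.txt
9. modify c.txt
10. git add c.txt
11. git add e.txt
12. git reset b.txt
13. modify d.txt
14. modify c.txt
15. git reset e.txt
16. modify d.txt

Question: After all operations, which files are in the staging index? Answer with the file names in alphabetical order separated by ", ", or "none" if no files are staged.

After op 1 (git reset e.txt): modified={none} staged={none}
After op 2 (git commit): modified={none} staged={none}
After op 3 (modify e.txt): modified={e.txt} staged={none}
After op 4 (modify e.txt): modified={e.txt} staged={none}
After op 5 (modify e.txt): modified={e.txt} staged={none}
After op 6 (git add e.txt): modified={none} staged={e.txt}
After op 7 (git add b.txt): modified={none} staged={e.txt}
After op 8 (git reset e.txt): modified={e.txt} staged={none}
After op 9 (modify c.txt): modified={c.txt, e.txt} staged={none}
After op 10 (git add c.txt): modified={e.txt} staged={c.txt}
After op 11 (git add e.txt): modified={none} staged={c.txt, e.txt}
After op 12 (git reset b.txt): modified={none} staged={c.txt, e.txt}
After op 13 (modify d.txt): modified={d.txt} staged={c.txt, e.txt}
After op 14 (modify c.txt): modified={c.txt, d.txt} staged={c.txt, e.txt}
After op 15 (git reset e.txt): modified={c.txt, d.txt, e.txt} staged={c.txt}
After op 16 (modify d.txt): modified={c.txt, d.txt, e.txt} staged={c.txt}

Answer: c.txt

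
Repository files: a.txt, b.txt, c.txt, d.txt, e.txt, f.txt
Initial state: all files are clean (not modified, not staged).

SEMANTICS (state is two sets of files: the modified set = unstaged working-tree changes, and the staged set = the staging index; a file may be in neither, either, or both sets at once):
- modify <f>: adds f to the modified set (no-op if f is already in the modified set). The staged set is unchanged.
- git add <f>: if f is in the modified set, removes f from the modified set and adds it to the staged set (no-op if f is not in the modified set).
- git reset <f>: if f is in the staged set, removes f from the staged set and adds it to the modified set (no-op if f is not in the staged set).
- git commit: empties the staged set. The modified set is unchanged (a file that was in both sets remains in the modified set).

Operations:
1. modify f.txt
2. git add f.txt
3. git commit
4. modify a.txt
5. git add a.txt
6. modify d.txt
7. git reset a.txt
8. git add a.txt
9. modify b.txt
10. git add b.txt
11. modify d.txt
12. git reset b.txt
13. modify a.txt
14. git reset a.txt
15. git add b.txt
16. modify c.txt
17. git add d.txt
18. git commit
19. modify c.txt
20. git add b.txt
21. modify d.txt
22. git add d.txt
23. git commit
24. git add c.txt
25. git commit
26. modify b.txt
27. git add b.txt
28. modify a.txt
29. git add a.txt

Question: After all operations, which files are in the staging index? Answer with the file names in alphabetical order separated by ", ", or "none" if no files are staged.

After op 1 (modify f.txt): modified={f.txt} staged={none}
After op 2 (git add f.txt): modified={none} staged={f.txt}
After op 3 (git commit): modified={none} staged={none}
After op 4 (modify a.txt): modified={a.txt} staged={none}
After op 5 (git add a.txt): modified={none} staged={a.txt}
After op 6 (modify d.txt): modified={d.txt} staged={a.txt}
After op 7 (git reset a.txt): modified={a.txt, d.txt} staged={none}
After op 8 (git add a.txt): modified={d.txt} staged={a.txt}
After op 9 (modify b.txt): modified={b.txt, d.txt} staged={a.txt}
After op 10 (git add b.txt): modified={d.txt} staged={a.txt, b.txt}
After op 11 (modify d.txt): modified={d.txt} staged={a.txt, b.txt}
After op 12 (git reset b.txt): modified={b.txt, d.txt} staged={a.txt}
After op 13 (modify a.txt): modified={a.txt, b.txt, d.txt} staged={a.txt}
After op 14 (git reset a.txt): modified={a.txt, b.txt, d.txt} staged={none}
After op 15 (git add b.txt): modified={a.txt, d.txt} staged={b.txt}
After op 16 (modify c.txt): modified={a.txt, c.txt, d.txt} staged={b.txt}
After op 17 (git add d.txt): modified={a.txt, c.txt} staged={b.txt, d.txt}
After op 18 (git commit): modified={a.txt, c.txt} staged={none}
After op 19 (modify c.txt): modified={a.txt, c.txt} staged={none}
After op 20 (git add b.txt): modified={a.txt, c.txt} staged={none}
After op 21 (modify d.txt): modified={a.txt, c.txt, d.txt} staged={none}
After op 22 (git add d.txt): modified={a.txt, c.txt} staged={d.txt}
After op 23 (git commit): modified={a.txt, c.txt} staged={none}
After op 24 (git add c.txt): modified={a.txt} staged={c.txt}
After op 25 (git commit): modified={a.txt} staged={none}
After op 26 (modify b.txt): modified={a.txt, b.txt} staged={none}
After op 27 (git add b.txt): modified={a.txt} staged={b.txt}
After op 28 (modify a.txt): modified={a.txt} staged={b.txt}
After op 29 (git add a.txt): modified={none} staged={a.txt, b.txt}

Answer: a.txt, b.txt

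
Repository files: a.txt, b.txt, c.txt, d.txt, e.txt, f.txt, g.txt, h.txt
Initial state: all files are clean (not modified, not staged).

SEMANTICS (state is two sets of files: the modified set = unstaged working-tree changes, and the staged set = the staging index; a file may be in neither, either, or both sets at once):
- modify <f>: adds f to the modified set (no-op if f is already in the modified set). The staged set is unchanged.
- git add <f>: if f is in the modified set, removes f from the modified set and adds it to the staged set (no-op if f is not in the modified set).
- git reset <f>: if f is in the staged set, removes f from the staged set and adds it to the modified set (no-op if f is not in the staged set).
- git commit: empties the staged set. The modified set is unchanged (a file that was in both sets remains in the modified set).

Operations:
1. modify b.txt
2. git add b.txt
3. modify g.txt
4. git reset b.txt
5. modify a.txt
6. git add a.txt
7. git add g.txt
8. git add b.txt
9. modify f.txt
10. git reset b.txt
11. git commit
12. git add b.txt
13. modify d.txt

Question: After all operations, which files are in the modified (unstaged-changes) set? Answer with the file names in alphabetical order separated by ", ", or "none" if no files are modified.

After op 1 (modify b.txt): modified={b.txt} staged={none}
After op 2 (git add b.txt): modified={none} staged={b.txt}
After op 3 (modify g.txt): modified={g.txt} staged={b.txt}
After op 4 (git reset b.txt): modified={b.txt, g.txt} staged={none}
After op 5 (modify a.txt): modified={a.txt, b.txt, g.txt} staged={none}
After op 6 (git add a.txt): modified={b.txt, g.txt} staged={a.txt}
After op 7 (git add g.txt): modified={b.txt} staged={a.txt, g.txt}
After op 8 (git add b.txt): modified={none} staged={a.txt, b.txt, g.txt}
After op 9 (modify f.txt): modified={f.txt} staged={a.txt, b.txt, g.txt}
After op 10 (git reset b.txt): modified={b.txt, f.txt} staged={a.txt, g.txt}
After op 11 (git commit): modified={b.txt, f.txt} staged={none}
After op 12 (git add b.txt): modified={f.txt} staged={b.txt}
After op 13 (modify d.txt): modified={d.txt, f.txt} staged={b.txt}

Answer: d.txt, f.txt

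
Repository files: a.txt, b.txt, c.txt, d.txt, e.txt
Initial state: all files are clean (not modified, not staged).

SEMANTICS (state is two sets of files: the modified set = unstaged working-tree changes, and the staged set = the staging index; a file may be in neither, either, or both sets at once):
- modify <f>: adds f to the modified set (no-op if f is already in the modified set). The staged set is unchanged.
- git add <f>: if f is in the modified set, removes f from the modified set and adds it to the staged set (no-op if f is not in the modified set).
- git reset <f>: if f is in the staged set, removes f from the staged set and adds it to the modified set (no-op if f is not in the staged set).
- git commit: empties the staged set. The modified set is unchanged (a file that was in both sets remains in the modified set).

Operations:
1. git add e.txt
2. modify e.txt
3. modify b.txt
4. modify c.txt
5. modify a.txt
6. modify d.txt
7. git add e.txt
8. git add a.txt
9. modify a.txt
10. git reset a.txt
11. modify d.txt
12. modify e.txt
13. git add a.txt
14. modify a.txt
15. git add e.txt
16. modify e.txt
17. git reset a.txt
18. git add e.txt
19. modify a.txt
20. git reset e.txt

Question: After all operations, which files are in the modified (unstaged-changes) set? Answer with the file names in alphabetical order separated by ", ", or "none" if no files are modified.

After op 1 (git add e.txt): modified={none} staged={none}
After op 2 (modify e.txt): modified={e.txt} staged={none}
After op 3 (modify b.txt): modified={b.txt, e.txt} staged={none}
After op 4 (modify c.txt): modified={b.txt, c.txt, e.txt} staged={none}
After op 5 (modify a.txt): modified={a.txt, b.txt, c.txt, e.txt} staged={none}
After op 6 (modify d.txt): modified={a.txt, b.txt, c.txt, d.txt, e.txt} staged={none}
After op 7 (git add e.txt): modified={a.txt, b.txt, c.txt, d.txt} staged={e.txt}
After op 8 (git add a.txt): modified={b.txt, c.txt, d.txt} staged={a.txt, e.txt}
After op 9 (modify a.txt): modified={a.txt, b.txt, c.txt, d.txt} staged={a.txt, e.txt}
After op 10 (git reset a.txt): modified={a.txt, b.txt, c.txt, d.txt} staged={e.txt}
After op 11 (modify d.txt): modified={a.txt, b.txt, c.txt, d.txt} staged={e.txt}
After op 12 (modify e.txt): modified={a.txt, b.txt, c.txt, d.txt, e.txt} staged={e.txt}
After op 13 (git add a.txt): modified={b.txt, c.txt, d.txt, e.txt} staged={a.txt, e.txt}
After op 14 (modify a.txt): modified={a.txt, b.txt, c.txt, d.txt, e.txt} staged={a.txt, e.txt}
After op 15 (git add e.txt): modified={a.txt, b.txt, c.txt, d.txt} staged={a.txt, e.txt}
After op 16 (modify e.txt): modified={a.txt, b.txt, c.txt, d.txt, e.txt} staged={a.txt, e.txt}
After op 17 (git reset a.txt): modified={a.txt, b.txt, c.txt, d.txt, e.txt} staged={e.txt}
After op 18 (git add e.txt): modified={a.txt, b.txt, c.txt, d.txt} staged={e.txt}
After op 19 (modify a.txt): modified={a.txt, b.txt, c.txt, d.txt} staged={e.txt}
After op 20 (git reset e.txt): modified={a.txt, b.txt, c.txt, d.txt, e.txt} staged={none}

Answer: a.txt, b.txt, c.txt, d.txt, e.txt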